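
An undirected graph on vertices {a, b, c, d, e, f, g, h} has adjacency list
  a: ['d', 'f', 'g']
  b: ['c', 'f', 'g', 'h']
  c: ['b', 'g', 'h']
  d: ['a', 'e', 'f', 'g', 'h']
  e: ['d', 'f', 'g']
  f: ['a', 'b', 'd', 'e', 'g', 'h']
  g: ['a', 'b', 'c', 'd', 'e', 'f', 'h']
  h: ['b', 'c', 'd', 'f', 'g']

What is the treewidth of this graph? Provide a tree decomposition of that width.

The largest bag has 4 vertices, giving width 3; this decomposition certifies tw(G) ≤ 3. For the lower bound, the 4 vertices {b, c, g, h} are pairwise adjacent, and any tree decomposition puts a clique entirely inside one bag — forcing width ≥ 3. Hence tw(G) = 3 exactly.

Treewidth 3.
Bags: B1 = {b, f, g, h}  B2 = {b, c, g, h}  B3 = {d, f, g, h}  B4 = {a, d, f, g}  B5 = {d, e, f, g}
Tree: B1–B2, B1–B3, B3–B4, B4–B5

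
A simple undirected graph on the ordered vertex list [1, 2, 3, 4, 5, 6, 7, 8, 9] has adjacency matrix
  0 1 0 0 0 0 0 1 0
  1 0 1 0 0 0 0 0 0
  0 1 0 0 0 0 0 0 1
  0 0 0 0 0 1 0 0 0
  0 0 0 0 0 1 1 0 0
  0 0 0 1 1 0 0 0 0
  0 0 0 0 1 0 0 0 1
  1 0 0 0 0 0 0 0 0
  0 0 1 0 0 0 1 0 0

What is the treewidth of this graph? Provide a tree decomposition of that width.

Every bag has size at most 2, so the width is 2 − 1 = 1 and tw(G) ≤ 1. Any graph with an edge has treewidth ≥ 1, and G has the edge 4–6. Hence tw(G) = 1 exactly.

Treewidth 1.
Bags: B1 = {4, 6}  B2 = {5, 6}  B3 = {5, 7}  B4 = {7, 9}  B5 = {3, 9}  B6 = {2, 3}  B7 = {1, 2}  B8 = {1, 8}
Tree: B1–B2, B2–B3, B3–B4, B4–B5, B5–B6, B6–B7, B7–B8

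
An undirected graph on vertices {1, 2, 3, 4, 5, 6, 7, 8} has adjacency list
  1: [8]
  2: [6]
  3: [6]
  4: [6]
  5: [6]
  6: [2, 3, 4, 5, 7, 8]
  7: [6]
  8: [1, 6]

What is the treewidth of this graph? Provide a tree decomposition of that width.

Every bag has size at most 2, so the width is 2 − 1 = 1 and tw(G) ≤ 1. Any graph with an edge has treewidth ≥ 1, and G has the edge 6–4. Combining the bounds, tw(G) = 1.

Treewidth 1.
One such decomposition:
Bags: B1 = {4, 6}  B2 = {6, 8}  B3 = {6, 7}  B4 = {2, 6}  B5 = {5, 6}  B6 = {3, 6}  B7 = {1, 8}
Tree: B1–B2, B2–B3, B2–B4, B4–B5, B3–B6, B2–B7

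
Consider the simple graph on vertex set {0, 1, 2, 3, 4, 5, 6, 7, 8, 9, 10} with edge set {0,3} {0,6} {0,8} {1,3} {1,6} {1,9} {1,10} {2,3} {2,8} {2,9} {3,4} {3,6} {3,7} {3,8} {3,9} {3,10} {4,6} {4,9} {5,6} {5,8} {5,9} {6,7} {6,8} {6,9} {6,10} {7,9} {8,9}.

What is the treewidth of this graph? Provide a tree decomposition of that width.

Every bag has size at most 4, so the width is 4 − 1 = 3 and tw(G) ≤ 3. For the lower bound, the 4 vertices {2, 3, 8, 9} are pairwise adjacent, and any tree decomposition puts a clique entirely inside one bag — forcing width ≥ 3. Combining the bounds, tw(G) = 3.

Treewidth 3.
Bags: B1 = {2, 3, 8, 9}  B2 = {3, 6, 8, 9}  B3 = {3, 4, 6, 9}  B4 = {1, 3, 6, 9}  B5 = {3, 6, 7, 9}  B6 = {1, 3, 6, 10}  B7 = {0, 3, 6, 8}  B8 = {5, 6, 8, 9}
Tree: B1–B2, B2–B3, B2–B4, B4–B5, B4–B6, B2–B7, B2–B8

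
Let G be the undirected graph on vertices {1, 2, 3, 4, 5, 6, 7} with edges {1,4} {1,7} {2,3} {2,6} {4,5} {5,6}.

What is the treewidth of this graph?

1

A width-1 tree decomposition is:
Bags: B1 = {1, 7}  B2 = {1, 4}  B3 = {4, 5}  B4 = {5, 6}  B5 = {2, 6}  B6 = {2, 3}
Tree: B1–B2, B2–B3, B3–B4, B4–B5, B5–B6
Each bag holds 2 vertices, so the decomposition has width 1, which upper-bounds the treewidth. G has an edge, so its treewidth is at least 1. Hence tw(G) = 1 exactly.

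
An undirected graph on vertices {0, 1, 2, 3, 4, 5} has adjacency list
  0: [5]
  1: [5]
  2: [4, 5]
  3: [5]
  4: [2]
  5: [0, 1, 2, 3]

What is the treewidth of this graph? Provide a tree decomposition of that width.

Every bag has size at most 2, so the width is 2 − 1 = 1 and tw(G) ≤ 1. G has an edge, so its treewidth is at least 1. Therefore the treewidth is 1.

Treewidth 1.
Bags: B1 = {2, 5}  B2 = {0, 5}  B3 = {1, 5}  B4 = {3, 5}  B5 = {2, 4}
Tree: B1–B2, B1–B3, B1–B4, B1–B5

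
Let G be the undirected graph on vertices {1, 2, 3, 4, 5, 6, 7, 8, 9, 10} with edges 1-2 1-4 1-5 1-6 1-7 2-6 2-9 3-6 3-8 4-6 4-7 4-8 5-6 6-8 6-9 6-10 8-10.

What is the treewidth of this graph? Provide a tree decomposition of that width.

Treewidth 2.
One such decomposition:
Bags: B1 = {4, 6, 8}  B2 = {1, 4, 6}  B3 = {1, 2, 6}  B4 = {6, 8, 10}  B5 = {1, 5, 6}  B6 = {1, 4, 7}  B7 = {2, 6, 9}  B8 = {3, 6, 8}
Tree: B1–B2, B2–B3, B1–B4, B2–B5, B2–B6, B3–B7, B1–B8

The largest bag has 3 vertices, giving width 2; this decomposition certifies tw(G) ≤ 2. On the other hand G contains the 3-clique {1, 2, 6}. A clique must lie in a single bag of any decomposition, so no decomposition can have width below 2. Hence tw(G) = 2 exactly.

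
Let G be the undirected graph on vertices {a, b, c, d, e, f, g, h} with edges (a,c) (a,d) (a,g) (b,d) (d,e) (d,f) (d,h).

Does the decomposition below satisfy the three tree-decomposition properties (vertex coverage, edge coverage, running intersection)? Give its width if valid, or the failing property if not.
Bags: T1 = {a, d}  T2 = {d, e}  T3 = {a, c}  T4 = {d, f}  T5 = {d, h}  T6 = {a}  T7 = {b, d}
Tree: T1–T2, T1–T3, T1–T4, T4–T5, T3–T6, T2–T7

No — vertex g appears in no bag.

A tree decomposition must satisfy three properties: every vertex lies in some bag; for every edge, both endpoints lie together in some bag; and for every vertex, the bags containing it form a connected subtree. Here vertex g appears in no bag, so the decomposition is invalid.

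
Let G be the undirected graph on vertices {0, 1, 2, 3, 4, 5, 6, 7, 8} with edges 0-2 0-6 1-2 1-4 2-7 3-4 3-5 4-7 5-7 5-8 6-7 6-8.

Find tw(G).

3

A width-3 tree decomposition is:
Bags: B1 = {3, 4, 5, 8}  B2 = {4, 5, 7, 8}  B3 = {4, 6, 7, 8}  B4 = {1, 4, 6, 7}  B5 = {1, 2, 6, 7}  B6 = {0, 1, 2, 6}
Tree: B1–B2, B2–B3, B3–B4, B4–B5, B5–B6
Every bag has size at most 4, so the width is 4 − 1 = 3 and tw(G) ≤ 3. For the lower bound: the 4 vertex sets {3,5,8}, {4}, {7}, {0,1,2,6} are disjoint, each induces a connected subgraph, and every pair is joined by at least one edge of G. Contracting each set to a single vertex therefore yields K_{4} as a minor, and since treewidth is minor-monotone, tw(G) ≥ tw(K_{4}) = 3. Combining the bounds, tw(G) = 3.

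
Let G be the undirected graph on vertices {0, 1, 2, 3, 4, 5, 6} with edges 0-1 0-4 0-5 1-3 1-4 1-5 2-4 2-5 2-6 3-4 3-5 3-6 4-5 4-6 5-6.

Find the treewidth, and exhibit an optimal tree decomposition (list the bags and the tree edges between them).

Every bag has size at most 4, so the width is 4 − 1 = 3 and tw(G) ≤ 3. Conversely, {0, 1, 4, 5} is a clique of size 4, and the vertices of any clique must share a bag in every tree decomposition; so some bag has ≥ 4 vertices and tw(G) ≥ 3. Combining the bounds, tw(G) = 3.

Treewidth 3.
One such decomposition:
Bags: B1 = {1, 3, 4, 5}  B2 = {0, 1, 4, 5}  B3 = {3, 4, 5, 6}  B4 = {2, 4, 5, 6}
Tree: B1–B2, B1–B3, B3–B4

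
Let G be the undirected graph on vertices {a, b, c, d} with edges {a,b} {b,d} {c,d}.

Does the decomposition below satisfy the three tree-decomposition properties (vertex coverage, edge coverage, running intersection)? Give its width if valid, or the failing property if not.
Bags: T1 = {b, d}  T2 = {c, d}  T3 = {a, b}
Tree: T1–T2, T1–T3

Yes; width 1.

Checking the three conditions: (i) the bags cover all of {a, b, c, d}; (ii) for each edge, some bag contains both endpoints; (iii) the bags containing any fixed vertex form a subtree. All hold, so the decomposition is valid with width 2 − 1 = 1.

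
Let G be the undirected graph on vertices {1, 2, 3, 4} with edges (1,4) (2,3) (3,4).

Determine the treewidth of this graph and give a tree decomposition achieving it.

Treewidth 1.
One optimal decomposition is:
Bags: B1 = {1, 4}  B2 = {3, 4}  B3 = {2, 3}
Tree: B1–B2, B2–B3

The largest bag has 2 vertices, giving width 1; this decomposition certifies tw(G) ≤ 1. Any graph with an edge has treewidth ≥ 1, and G has the edge 1–4. Combining the bounds, tw(G) = 1.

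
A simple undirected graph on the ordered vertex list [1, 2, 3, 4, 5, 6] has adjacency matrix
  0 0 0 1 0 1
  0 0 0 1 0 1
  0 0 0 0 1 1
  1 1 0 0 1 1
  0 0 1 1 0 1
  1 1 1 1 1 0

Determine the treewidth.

2

A width-2 tree decomposition is:
Bags: B1 = {4, 5, 6}  B2 = {2, 4, 6}  B3 = {3, 5, 6}  B4 = {1, 4, 6}
Tree: B1–B2, B1–B3, B1–B4
Each bag holds 3 vertices, so the decomposition has width 2, which upper-bounds the treewidth. Conversely, {3, 5, 6} is a clique of size 3, and the vertices of any clique must share a bag in every tree decomposition; so some bag has ≥ 3 vertices and tw(G) ≥ 2. The upper and lower bounds meet at 2, so that is the treewidth.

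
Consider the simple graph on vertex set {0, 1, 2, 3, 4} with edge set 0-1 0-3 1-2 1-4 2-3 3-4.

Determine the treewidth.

A width-2 tree decomposition is:
Bags: B1 = {1, 2, 3}  B2 = {1, 3, 4}  B3 = {0, 1, 3}
Tree: B1–B2, B2–B3
The largest bag has 3 vertices, giving width 2; this decomposition certifies tw(G) ≤ 2. For the lower bound, G contains the cycle 3–2–1–4–3, so G is not a forest; only forests have treewidth ≤ 1, hence tw(G) ≥ 2. Therefore the treewidth is 2.

2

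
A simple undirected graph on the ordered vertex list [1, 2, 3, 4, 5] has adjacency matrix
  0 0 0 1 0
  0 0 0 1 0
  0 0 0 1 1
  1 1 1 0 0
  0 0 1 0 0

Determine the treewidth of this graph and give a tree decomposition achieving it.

Each bag holds 2 vertices, so the decomposition has width 1, which upper-bounds the treewidth. G has an edge, so its treewidth is at least 1. Therefore the treewidth is 1.

Treewidth 1.
One optimal decomposition is:
Bags: B1 = {3, 4}  B2 = {2, 4}  B3 = {3, 5}  B4 = {1, 4}
Tree: B1–B2, B1–B3, B2–B4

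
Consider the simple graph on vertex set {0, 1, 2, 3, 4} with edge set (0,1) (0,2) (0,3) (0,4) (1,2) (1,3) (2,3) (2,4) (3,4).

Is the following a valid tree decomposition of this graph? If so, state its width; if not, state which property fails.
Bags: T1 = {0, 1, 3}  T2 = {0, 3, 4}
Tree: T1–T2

No — vertex 2 appears in no bag.

A tree decomposition must satisfy three properties: every vertex lies in some bag; for every edge, both endpoints lie together in some bag; and for every vertex, the bags containing it form a connected subtree. Here vertex 2 appears in no bag, so the decomposition is invalid.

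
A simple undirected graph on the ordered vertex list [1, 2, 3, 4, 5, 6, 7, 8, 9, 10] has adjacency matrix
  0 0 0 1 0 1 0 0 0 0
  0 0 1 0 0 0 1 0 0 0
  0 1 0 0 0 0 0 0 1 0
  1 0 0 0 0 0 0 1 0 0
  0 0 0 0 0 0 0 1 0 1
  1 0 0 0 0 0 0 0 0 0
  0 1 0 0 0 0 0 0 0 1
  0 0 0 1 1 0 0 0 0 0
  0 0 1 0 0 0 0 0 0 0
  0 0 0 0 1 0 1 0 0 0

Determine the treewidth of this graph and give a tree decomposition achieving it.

Treewidth 1.
One optimal decomposition is:
Bags: B1 = {1, 6}  B2 = {1, 4}  B3 = {4, 8}  B4 = {5, 8}  B5 = {5, 10}  B6 = {7, 10}  B7 = {2, 7}  B8 = {2, 3}  B9 = {3, 9}
Tree: B1–B2, B2–B3, B3–B4, B4–B5, B5–B6, B6–B7, B7–B8, B8–B9

The largest bag has 2 vertices, giving width 1; this decomposition certifies tw(G) ≤ 1. G has an edge, so its treewidth is at least 1. Combining the bounds, tw(G) = 1.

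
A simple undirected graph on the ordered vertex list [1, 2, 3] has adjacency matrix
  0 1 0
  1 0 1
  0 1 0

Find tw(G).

1

A width-1 tree decomposition is:
Bags: B1 = {1, 2}  B2 = {2, 3}
Tree: B1–B2
The largest bag has 2 vertices, giving width 1; this decomposition certifies tw(G) ≤ 1. Any graph with an edge has treewidth ≥ 1, and G has the edge 2–1. Therefore the treewidth is 1.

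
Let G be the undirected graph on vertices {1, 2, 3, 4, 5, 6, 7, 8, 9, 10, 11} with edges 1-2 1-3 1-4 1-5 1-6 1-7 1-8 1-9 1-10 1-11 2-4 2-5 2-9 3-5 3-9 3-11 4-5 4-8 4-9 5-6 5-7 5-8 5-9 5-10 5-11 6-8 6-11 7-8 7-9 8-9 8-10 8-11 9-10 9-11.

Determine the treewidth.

4

A width-4 tree decomposition is:
Bags: B1 = {1, 5, 8, 9, 11}  B2 = {1, 4, 5, 8, 9}  B3 = {1, 5, 6, 8, 11}  B4 = {1, 5, 7, 8, 9}  B5 = {1, 2, 4, 5, 9}  B6 = {1, 5, 8, 9, 10}  B7 = {1, 3, 5, 9, 11}
Tree: B1–B2, B1–B3, B1–B4, B2–B5, B2–B6, B1–B7
Each bag holds 5 vertices, so the decomposition has width 4, which upper-bounds the treewidth. Conversely, {1, 5, 8, 9, 10} is a clique of size 5, and the vertices of any clique must share a bag in every tree decomposition; so some bag has ≥ 5 vertices and tw(G) ≥ 4. Combining the bounds, tw(G) = 4.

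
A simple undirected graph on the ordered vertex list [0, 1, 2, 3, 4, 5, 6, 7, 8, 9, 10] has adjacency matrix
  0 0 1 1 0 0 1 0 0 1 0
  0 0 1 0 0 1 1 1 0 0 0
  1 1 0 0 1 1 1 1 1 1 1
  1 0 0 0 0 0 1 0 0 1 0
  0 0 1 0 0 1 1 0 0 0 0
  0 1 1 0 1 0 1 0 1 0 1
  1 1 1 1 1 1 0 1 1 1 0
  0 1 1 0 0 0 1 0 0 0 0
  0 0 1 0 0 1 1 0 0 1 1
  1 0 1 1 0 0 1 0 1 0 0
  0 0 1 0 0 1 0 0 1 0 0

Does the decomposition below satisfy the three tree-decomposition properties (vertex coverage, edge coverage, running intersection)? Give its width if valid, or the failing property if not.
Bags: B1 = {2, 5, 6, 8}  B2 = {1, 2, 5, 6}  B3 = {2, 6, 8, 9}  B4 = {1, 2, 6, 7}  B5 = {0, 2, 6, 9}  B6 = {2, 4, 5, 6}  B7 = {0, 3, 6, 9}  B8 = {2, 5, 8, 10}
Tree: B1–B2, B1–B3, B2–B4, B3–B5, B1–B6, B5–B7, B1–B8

Vertex coverage: the bags together contain {0, 1, 2, 3, 4, 5, 6, 7, 8, 9, 10}, the full vertex set. Edge coverage: each edge of G has both endpoints in at least one bag. Running intersection: for every vertex, the bags containing it form a connected subtree. All three properties hold, so this is a valid tree decomposition of width max|bag| − 1 = 3, and hence tw(G) ≤ 3.

Yes; width 3.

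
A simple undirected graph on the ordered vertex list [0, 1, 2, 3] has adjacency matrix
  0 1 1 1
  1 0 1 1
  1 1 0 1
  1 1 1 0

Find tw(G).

3

A width-3 tree decomposition is:
Bags: B1 = {0, 1, 2, 3}
Tree: (single bag)
A single bag containing all 4 vertices is trivially a valid decomposition of width 3. Conversely, {0, 1, 2, 3} is a clique of size 4, and the vertices of any clique must share a bag in every tree decomposition; so some bag has ≥ 4 vertices and tw(G) ≥ 3. Hence tw(G) = 3 exactly.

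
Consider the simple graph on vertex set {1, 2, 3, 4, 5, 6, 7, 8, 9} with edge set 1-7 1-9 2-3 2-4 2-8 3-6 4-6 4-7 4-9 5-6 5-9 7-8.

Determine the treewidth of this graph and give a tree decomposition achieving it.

The largest bag has 4 vertices, giving width 3; this decomposition certifies tw(G) ≤ 3. For the lower bound: the 4 vertex sets {2,3,8}, {7}, {4}, {1,5,6,9} are disjoint, each induces a connected subgraph, and every pair is joined by at least one edge of G. Contracting each set to a single vertex therefore yields K_{4} as a minor, and since treewidth is minor-monotone, tw(G) ≥ tw(K_{4}) = 3. The upper and lower bounds meet at 3, so that is the treewidth.

Treewidth 3.
Bags: B1 = {2, 3, 7, 8}  B2 = {2, 3, 4, 7}  B3 = {3, 4, 6, 7}  B4 = {1, 4, 6, 7}  B5 = {1, 4, 6, 9}  B6 = {1, 5, 6, 9}
Tree: B1–B2, B2–B3, B3–B4, B4–B5, B5–B6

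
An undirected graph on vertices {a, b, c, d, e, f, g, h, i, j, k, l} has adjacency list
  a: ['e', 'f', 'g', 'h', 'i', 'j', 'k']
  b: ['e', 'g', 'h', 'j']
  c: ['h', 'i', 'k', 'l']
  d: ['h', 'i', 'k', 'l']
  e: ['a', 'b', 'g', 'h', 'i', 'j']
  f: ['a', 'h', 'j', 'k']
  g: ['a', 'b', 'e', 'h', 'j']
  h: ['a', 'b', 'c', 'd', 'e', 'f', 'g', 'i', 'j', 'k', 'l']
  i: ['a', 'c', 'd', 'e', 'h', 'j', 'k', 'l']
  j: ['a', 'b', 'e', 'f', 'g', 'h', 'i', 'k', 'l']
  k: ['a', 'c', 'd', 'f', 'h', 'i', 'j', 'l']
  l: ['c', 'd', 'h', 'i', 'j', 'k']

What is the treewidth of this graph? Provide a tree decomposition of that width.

Each bag holds 5 vertices, so the decomposition has width 4, which upper-bounds the treewidth. For the lower bound, the 5 vertices {d, h, i, k, l} are pairwise adjacent, and any tree decomposition puts a clique entirely inside one bag — forcing width ≥ 4. The upper and lower bounds meet at 4, so that is the treewidth.

Treewidth 4.
Bags: B1 = {a, f, h, j, k}  B2 = {a, h, i, j, k}  B3 = {h, i, j, k, l}  B4 = {a, e, h, i, j}  B5 = {a, e, g, h, j}  B6 = {c, h, i, k, l}  B7 = {d, h, i, k, l}  B8 = {b, e, g, h, j}
Tree: B1–B2, B2–B3, B2–B4, B4–B5, B3–B6, B6–B7, B5–B8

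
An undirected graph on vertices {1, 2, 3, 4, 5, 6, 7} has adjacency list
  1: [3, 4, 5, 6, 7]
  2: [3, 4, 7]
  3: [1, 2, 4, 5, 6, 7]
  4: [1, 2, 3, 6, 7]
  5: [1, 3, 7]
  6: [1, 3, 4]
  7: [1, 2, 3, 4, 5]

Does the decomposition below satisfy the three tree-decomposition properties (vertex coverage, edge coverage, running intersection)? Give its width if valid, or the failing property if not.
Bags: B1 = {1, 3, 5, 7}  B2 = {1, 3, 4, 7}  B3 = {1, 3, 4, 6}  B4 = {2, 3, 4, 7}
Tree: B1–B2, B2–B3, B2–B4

Vertex coverage: the bags together contain {1, 2, 3, 4, 5, 6, 7}, the full vertex set. Edge coverage: each edge of G has both endpoints in at least one bag. Running intersection: for every vertex, the bags containing it form a connected subtree. All three properties hold, so this is a valid tree decomposition of width max|bag| − 1 = 3, and hence tw(G) ≤ 3.

Yes; width 3.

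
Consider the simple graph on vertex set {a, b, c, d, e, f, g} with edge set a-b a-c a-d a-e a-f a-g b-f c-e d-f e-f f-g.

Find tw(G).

2

A width-2 tree decomposition is:
Bags: B1 = {a, e, f}  B2 = {a, d, f}  B3 = {a, b, f}  B4 = {a, c, e}  B5 = {a, f, g}
Tree: B1–B2, B2–B3, B1–B4, B3–B5
Each bag holds 3 vertices, so the decomposition has width 2, which upper-bounds the treewidth. Conversely, {a, c, e} is a clique of size 3, and the vertices of any clique must share a bag in every tree decomposition; so some bag has ≥ 3 vertices and tw(G) ≥ 2. Therefore the treewidth is 2.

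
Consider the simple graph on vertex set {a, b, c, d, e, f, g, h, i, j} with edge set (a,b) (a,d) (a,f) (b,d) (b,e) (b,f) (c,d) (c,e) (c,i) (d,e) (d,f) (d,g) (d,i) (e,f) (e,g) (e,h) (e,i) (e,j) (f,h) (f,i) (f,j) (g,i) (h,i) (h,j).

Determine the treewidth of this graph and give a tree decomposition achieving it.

Treewidth 3.
One such decomposition:
Bags: B1 = {d, e, g, i}  B2 = {d, e, f, i}  B3 = {b, d, e, f}  B4 = {c, d, e, i}  B5 = {e, f, h, i}  B6 = {a, b, d, f}  B7 = {e, f, h, j}
Tree: B1–B2, B2–B3, B1–B4, B2–B5, B3–B6, B5–B7

The largest bag has 4 vertices, giving width 3; this decomposition certifies tw(G) ≤ 3. Conversely, {b, d, e, f} is a clique of size 4, and the vertices of any clique must share a bag in every tree decomposition; so some bag has ≥ 4 vertices and tw(G) ≥ 3. Hence tw(G) = 3 exactly.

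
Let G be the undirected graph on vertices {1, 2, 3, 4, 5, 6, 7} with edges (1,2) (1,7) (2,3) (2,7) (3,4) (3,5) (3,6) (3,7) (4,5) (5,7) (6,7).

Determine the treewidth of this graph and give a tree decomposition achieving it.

Every bag has size at most 3, so the width is 3 − 1 = 2 and tw(G) ≤ 2. For the lower bound, the 3 vertices {1, 2, 7} are pairwise adjacent, and any tree decomposition puts a clique entirely inside one bag — forcing width ≥ 2. Combining the bounds, tw(G) = 2.

Treewidth 2.
One such decomposition:
Bags: B1 = {2, 3, 7}  B2 = {3, 5, 7}  B3 = {3, 6, 7}  B4 = {3, 4, 5}  B5 = {1, 2, 7}
Tree: B1–B2, B1–B3, B2–B4, B1–B5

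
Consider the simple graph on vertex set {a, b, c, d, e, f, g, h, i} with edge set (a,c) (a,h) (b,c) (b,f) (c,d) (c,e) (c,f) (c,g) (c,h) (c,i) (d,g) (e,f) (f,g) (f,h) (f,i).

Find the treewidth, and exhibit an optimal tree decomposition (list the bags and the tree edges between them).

The largest bag has 3 vertices, giving width 2; this decomposition certifies tw(G) ≤ 2. Conversely, {c, d, g} is a clique of size 3, and the vertices of any clique must share a bag in every tree decomposition; so some bag has ≥ 3 vertices and tw(G) ≥ 2. Combining the bounds, tw(G) = 2.

Treewidth 2.
Bags: B1 = {c, f, g}  B2 = {c, f, h}  B3 = {c, e, f}  B4 = {c, f, i}  B5 = {a, c, h}  B6 = {b, c, f}  B7 = {c, d, g}
Tree: B1–B2, B1–B3, B1–B4, B2–B5, B1–B6, B1–B7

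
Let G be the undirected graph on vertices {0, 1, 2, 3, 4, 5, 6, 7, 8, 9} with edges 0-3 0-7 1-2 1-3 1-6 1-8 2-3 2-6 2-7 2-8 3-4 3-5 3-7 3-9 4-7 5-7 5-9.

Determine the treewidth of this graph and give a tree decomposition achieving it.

Every bag has size at most 3, so the width is 3 − 1 = 2 and tw(G) ≤ 2. On the other hand G contains the 3-clique {1, 2, 8}. A clique must lie in a single bag of any decomposition, so no decomposition can have width below 2. The upper and lower bounds meet at 2, so that is the treewidth.

Treewidth 2.
One such decomposition:
Bags: B1 = {1, 2, 6}  B2 = {1, 2, 3}  B3 = {2, 3, 7}  B4 = {3, 5, 7}  B5 = {1, 2, 8}  B6 = {0, 3, 7}  B7 = {3, 4, 7}  B8 = {3, 5, 9}
Tree: B1–B2, B2–B3, B3–B4, B2–B5, B3–B6, B3–B7, B4–B8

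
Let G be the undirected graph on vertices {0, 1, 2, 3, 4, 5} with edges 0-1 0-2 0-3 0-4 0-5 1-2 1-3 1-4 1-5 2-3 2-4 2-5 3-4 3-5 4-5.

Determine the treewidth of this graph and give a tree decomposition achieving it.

Treewidth 5.
Bags: B1 = {0, 1, 2, 3, 4, 5}
Tree: (single bag)

With just one bag of size 6, the width is 6 − 1 = 5, so tw(G) ≤ 5. For the lower bound, the 6 vertices {0, 1, 2, 3, 4, 5} are pairwise adjacent, and any tree decomposition puts a clique entirely inside one bag — forcing width ≥ 5. Hence tw(G) = 5 exactly.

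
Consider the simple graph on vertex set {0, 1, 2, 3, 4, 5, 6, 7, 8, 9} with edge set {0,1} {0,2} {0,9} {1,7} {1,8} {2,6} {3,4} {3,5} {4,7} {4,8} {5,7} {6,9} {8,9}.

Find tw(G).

2

A width-2 tree decomposition is:
Bags: B1 = {3, 4, 5}  B2 = {4, 5, 7}  B3 = {4, 7, 8}  B4 = {1, 7, 8}  B5 = {1, 8, 9}  B6 = {0, 1, 9}  B7 = {0, 6, 9}  B8 = {0, 2, 6}
Tree: B1–B2, B2–B3, B3–B4, B4–B5, B5–B6, B6–B7, B7–B8
The largest bag has 3 vertices, giving width 2; this decomposition certifies tw(G) ≤ 2. Since 3–5–7–4–3 is a cycle in G, G is not acyclic. Forests are exactly the graphs of treewidth ≤ 1, so tw(G) ≥ 2. Combining the bounds, tw(G) = 2.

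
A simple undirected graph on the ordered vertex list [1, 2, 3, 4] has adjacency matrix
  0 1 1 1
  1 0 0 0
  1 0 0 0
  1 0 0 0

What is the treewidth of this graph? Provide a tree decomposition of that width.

Each bag holds 2 vertices, so the decomposition has width 1, which upper-bounds the treewidth. G has an edge, so its treewidth is at least 1. Hence tw(G) = 1 exactly.

Treewidth 1.
One optimal decomposition is:
Bags: B1 = {1, 2}  B2 = {1, 4}  B3 = {1, 3}
Tree: B1–B2, B2–B3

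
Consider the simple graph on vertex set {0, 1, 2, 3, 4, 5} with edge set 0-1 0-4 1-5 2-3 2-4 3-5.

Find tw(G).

2

A width-2 tree decomposition is:
Bags: B1 = {0, 2, 4}  B2 = {0, 1, 2}  B3 = {1, 2, 5}  B4 = {2, 3, 5}
Tree: B1–B2, B2–B3, B3–B4
Every bag has size at most 3, so the width is 3 − 1 = 2 and tw(G) ≤ 2. For the lower bound, G contains the cycle 2–4–0–1–5–3–2, so G is not a forest; only forests have treewidth ≤ 1, hence tw(G) ≥ 2. Therefore the treewidth is 2.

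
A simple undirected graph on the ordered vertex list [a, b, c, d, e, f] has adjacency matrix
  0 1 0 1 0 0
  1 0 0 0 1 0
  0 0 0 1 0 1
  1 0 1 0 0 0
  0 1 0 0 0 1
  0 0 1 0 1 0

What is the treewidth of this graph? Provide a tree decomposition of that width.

Treewidth 2.
Bags: B1 = {c, d, f}  B2 = {a, d, f}  B3 = {a, b, f}  B4 = {b, e, f}
Tree: B1–B2, B2–B3, B3–B4

Each bag holds 3 vertices, so the decomposition has width 2, which upper-bounds the treewidth. Since f–c–d–a–b–e–f is a cycle in G, G is not acyclic. Forests are exactly the graphs of treewidth ≤ 1, so tw(G) ≥ 2. The upper and lower bounds meet at 2, so that is the treewidth.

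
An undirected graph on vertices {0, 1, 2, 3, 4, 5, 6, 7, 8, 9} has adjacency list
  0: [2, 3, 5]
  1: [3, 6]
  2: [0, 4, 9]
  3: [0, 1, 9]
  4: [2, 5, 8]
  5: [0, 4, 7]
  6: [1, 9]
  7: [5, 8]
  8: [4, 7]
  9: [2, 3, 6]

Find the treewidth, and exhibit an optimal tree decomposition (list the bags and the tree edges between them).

Every bag has size at most 3, so the width is 3 − 1 = 2 and tw(G) ≤ 2. The edges 7–8–4–5–7 form a cycle, so G is not a tree and its treewidth is at least 2. Therefore the treewidth is 2.

Treewidth 2.
Bags: B1 = {5, 7, 8}  B2 = {4, 5, 8}  B3 = {0, 4, 5}  B4 = {0, 2, 4}  B5 = {0, 2, 3}  B6 = {2, 3, 9}  B7 = {1, 3, 9}  B8 = {1, 6, 9}
Tree: B1–B2, B2–B3, B3–B4, B4–B5, B5–B6, B6–B7, B7–B8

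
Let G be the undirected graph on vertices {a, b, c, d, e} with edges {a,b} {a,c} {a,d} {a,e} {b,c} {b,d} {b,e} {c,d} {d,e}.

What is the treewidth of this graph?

3

A width-3 tree decomposition is:
Bags: B1 = {a, b, c, d}  B2 = {a, b, d, e}
Tree: B1–B2
Each bag holds 4 vertices, so the decomposition has width 3, which upper-bounds the treewidth. For the lower bound, the 4 vertices {a, b, d, e} are pairwise adjacent, and any tree decomposition puts a clique entirely inside one bag — forcing width ≥ 3. Therefore the treewidth is 3.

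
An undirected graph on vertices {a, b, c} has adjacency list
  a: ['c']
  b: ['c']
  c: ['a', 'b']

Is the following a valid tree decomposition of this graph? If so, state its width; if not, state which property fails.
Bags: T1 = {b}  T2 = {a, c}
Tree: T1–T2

A tree decomposition must satisfy three properties: every vertex lies in some bag; for every edge, both endpoints lie together in some bag; and for every vertex, the bags containing it form a connected subtree. Here edge (c,b) lies in no bag, so the decomposition is invalid.

No — edge (c,b) lies in no bag.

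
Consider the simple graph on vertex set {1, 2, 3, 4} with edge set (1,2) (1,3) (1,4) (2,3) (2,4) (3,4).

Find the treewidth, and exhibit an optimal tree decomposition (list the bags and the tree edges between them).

Treewidth 3.
One optimal decomposition is:
Bags: B1 = {1, 2, 3, 4}
Tree: (single bag)

A single bag containing all 4 vertices is trivially a valid decomposition of width 3. For the lower bound, the 4 vertices {1, 2, 3, 4} are pairwise adjacent, and any tree decomposition puts a clique entirely inside one bag — forcing width ≥ 3. The upper and lower bounds meet at 3, so that is the treewidth.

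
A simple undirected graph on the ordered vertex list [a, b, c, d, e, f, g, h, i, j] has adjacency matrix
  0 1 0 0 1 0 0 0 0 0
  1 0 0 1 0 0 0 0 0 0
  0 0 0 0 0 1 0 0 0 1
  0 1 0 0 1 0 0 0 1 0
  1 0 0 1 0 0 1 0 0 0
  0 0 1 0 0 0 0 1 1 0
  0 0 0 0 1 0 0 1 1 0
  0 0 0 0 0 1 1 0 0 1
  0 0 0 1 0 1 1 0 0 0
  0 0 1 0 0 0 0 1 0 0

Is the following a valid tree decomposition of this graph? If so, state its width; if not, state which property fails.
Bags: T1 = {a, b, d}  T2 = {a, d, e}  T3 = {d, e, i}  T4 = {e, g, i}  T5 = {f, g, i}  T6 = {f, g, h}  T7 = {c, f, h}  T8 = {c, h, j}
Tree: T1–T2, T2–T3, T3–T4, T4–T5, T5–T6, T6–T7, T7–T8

Vertex coverage: the bags together contain {a, b, c, d, e, f, g, h, i, j}, the full vertex set. Edge coverage: each edge of G has both endpoints in at least one bag. Running intersection: for every vertex, the bags containing it form a connected subtree. All three properties hold, so this is a valid tree decomposition of width max|bag| − 1 = 2, and hence tw(G) ≤ 2.

Yes; width 2.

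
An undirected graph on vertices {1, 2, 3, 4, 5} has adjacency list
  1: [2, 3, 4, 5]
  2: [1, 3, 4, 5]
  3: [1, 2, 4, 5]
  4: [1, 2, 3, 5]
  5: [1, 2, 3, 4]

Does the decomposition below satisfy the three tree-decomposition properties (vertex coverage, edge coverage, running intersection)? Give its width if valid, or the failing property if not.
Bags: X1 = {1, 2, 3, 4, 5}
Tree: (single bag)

Every vertex of G appears in some bag (union = {1, 2, 3, 4, 5}); every edge is covered by a bag; and for each vertex v the set of bags containing v is connected in the bag tree. The decomposition is therefore valid. The largest bag has 5 vertices, so the width is 4.

Yes; width 4.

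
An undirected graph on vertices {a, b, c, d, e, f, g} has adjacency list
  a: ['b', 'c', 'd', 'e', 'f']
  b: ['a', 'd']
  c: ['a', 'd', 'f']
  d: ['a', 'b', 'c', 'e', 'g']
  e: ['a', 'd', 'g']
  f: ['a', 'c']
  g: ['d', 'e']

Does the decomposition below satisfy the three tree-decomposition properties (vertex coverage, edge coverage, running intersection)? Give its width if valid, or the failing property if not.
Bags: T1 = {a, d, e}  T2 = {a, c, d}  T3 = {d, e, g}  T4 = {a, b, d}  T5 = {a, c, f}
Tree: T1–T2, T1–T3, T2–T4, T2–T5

Vertex coverage: the bags together contain {a, b, c, d, e, f, g}, the full vertex set. Edge coverage: each edge of G has both endpoints in at least one bag. Running intersection: for every vertex, the bags containing it form a connected subtree. All three properties hold, so this is a valid tree decomposition of width max|bag| − 1 = 2, and hence tw(G) ≤ 2.

Yes; width 2.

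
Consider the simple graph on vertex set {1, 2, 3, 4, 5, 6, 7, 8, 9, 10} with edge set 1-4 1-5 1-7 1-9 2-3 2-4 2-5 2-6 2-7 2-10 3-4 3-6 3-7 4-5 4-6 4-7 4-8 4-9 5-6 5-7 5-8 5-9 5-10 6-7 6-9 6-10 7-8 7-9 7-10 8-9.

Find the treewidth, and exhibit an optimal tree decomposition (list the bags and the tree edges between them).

Treewidth 4.
One optimal decomposition is:
Bags: B1 = {2, 3, 4, 6, 7}  B2 = {2, 4, 5, 6, 7}  B3 = {4, 5, 6, 7, 9}  B4 = {2, 5, 6, 7, 10}  B5 = {4, 5, 7, 8, 9}  B6 = {1, 4, 5, 7, 9}
Tree: B1–B2, B2–B3, B2–B4, B3–B5, B5–B6

Each bag holds 5 vertices, so the decomposition has width 4, which upper-bounds the treewidth. For the lower bound, the 5 vertices {2, 5, 6, 7, 10} are pairwise adjacent, and any tree decomposition puts a clique entirely inside one bag — forcing width ≥ 4. Hence tw(G) = 4 exactly.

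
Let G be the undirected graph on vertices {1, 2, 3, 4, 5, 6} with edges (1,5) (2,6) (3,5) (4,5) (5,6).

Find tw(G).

A width-1 tree decomposition is:
Bags: B1 = {2, 6}  B2 = {5, 6}  B3 = {4, 5}  B4 = {1, 5}  B5 = {3, 5}
Tree: B1–B2, B2–B3, B2–B4, B3–B5
Every bag has size at most 2, so the width is 2 − 1 = 1 and tw(G) ≤ 1. Since G has at least one edge (e.g. 2–6), it is not an edgeless graph, so tw(G) ≥ 1. Therefore the treewidth is 1.

1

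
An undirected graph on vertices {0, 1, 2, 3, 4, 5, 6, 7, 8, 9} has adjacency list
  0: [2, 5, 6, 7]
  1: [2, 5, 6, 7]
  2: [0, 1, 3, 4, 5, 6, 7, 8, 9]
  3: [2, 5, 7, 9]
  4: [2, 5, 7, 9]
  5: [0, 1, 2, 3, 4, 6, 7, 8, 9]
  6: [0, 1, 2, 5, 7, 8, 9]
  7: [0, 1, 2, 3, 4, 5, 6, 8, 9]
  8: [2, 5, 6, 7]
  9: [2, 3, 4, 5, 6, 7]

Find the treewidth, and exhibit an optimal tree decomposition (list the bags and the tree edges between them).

Every bag has size at most 5, so the width is 5 − 1 = 4 and tw(G) ≤ 4. Conversely, {2, 3, 5, 7, 9} is a clique of size 5, and the vertices of any clique must share a bag in every tree decomposition; so some bag has ≥ 5 vertices and tw(G) ≥ 4. Combining the bounds, tw(G) = 4.

Treewidth 4.
Bags: B1 = {2, 5, 6, 7, 9}  B2 = {2, 4, 5, 7, 9}  B3 = {1, 2, 5, 6, 7}  B4 = {0, 2, 5, 6, 7}  B5 = {2, 5, 6, 7, 8}  B6 = {2, 3, 5, 7, 9}
Tree: B1–B2, B1–B3, B3–B4, B4–B5, B2–B6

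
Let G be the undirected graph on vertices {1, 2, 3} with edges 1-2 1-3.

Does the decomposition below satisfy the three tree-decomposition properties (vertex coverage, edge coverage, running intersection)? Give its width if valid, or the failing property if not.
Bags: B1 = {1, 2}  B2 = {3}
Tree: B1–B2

A tree decomposition must satisfy three properties: every vertex lies in some bag; for every edge, both endpoints lie together in some bag; and for every vertex, the bags containing it form a connected subtree. Here edge (1,3) lies in no bag, so the decomposition is invalid.

No — edge (1,3) lies in no bag.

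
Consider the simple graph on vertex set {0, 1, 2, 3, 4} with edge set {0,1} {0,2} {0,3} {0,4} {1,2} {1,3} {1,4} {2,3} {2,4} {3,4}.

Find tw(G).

A width-4 tree decomposition is:
Bags: B1 = {0, 1, 2, 3, 4}
Tree: (single bag)
With just one bag of size 5, the width is 5 − 1 = 4, so tw(G) ≤ 4. For the lower bound, the 5 vertices {0, 1, 2, 3, 4} are pairwise adjacent, and any tree decomposition puts a clique entirely inside one bag — forcing width ≥ 4. The upper and lower bounds meet at 4, so that is the treewidth.

4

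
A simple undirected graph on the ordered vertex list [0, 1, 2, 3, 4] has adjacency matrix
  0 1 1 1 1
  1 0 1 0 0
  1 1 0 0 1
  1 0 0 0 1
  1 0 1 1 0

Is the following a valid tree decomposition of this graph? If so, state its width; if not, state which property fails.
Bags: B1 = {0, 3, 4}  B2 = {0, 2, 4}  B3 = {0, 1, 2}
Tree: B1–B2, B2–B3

Yes; width 2.

Every vertex of G appears in some bag (union = {0, 1, 2, 3, 4}); every edge is covered by a bag; and for each vertex v the set of bags containing v is connected in the bag tree. The decomposition is therefore valid. The largest bag has 3 vertices, so the width is 2.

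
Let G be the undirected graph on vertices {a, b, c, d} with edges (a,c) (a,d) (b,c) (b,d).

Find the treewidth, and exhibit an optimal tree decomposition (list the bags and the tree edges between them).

The largest bag has 3 vertices, giving width 2; this decomposition certifies tw(G) ≤ 2. Since b–c–a–d–b is a cycle in G, G is not acyclic. Forests are exactly the graphs of treewidth ≤ 1, so tw(G) ≥ 2. Therefore the treewidth is 2.

Treewidth 2.
Bags: B1 = {a, b, c}  B2 = {a, b, d}
Tree: B1–B2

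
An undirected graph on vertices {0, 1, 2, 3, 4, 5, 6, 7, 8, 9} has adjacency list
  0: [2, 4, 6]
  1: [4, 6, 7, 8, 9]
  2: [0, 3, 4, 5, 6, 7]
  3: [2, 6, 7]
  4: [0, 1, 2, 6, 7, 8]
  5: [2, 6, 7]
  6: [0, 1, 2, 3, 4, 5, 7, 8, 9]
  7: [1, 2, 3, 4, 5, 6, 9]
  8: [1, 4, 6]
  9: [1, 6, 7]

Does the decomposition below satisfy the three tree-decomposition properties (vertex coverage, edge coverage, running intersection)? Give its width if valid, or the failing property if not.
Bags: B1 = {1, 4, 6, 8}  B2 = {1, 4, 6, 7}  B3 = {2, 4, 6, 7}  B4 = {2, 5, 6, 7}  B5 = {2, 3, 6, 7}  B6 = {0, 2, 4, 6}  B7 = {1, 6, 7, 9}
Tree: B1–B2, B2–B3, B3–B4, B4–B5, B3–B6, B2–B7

Yes; width 3.

Every vertex of G appears in some bag (union = {0, 1, 2, 3, 4, 5, 6, 7, 8, 9}); every edge is covered by a bag; and for each vertex v the set of bags containing v is connected in the bag tree. The decomposition is therefore valid. The largest bag has 4 vertices, so the width is 3.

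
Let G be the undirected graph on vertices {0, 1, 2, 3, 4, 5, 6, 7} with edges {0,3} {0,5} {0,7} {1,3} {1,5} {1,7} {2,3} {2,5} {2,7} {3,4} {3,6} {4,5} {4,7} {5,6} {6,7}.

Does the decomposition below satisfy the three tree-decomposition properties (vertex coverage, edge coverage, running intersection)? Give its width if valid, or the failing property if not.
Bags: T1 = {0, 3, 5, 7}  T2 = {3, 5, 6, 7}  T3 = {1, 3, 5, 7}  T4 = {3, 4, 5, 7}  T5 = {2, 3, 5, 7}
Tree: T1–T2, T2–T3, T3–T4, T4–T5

Yes; width 3.

Checking the three conditions: (i) the bags cover all of {0, 1, 2, 3, 4, 5, 6, 7}; (ii) for each edge, some bag contains both endpoints; (iii) the bags containing any fixed vertex form a subtree. All hold, so the decomposition is valid with width 4 − 1 = 3.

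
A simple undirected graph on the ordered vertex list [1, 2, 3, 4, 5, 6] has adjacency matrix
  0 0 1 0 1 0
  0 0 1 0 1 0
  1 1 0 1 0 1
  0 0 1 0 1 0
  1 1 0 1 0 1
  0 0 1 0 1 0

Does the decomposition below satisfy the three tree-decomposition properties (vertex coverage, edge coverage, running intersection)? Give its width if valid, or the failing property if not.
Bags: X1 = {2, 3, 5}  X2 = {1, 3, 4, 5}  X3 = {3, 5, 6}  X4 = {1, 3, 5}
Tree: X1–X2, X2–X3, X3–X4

No — bags containing vertex 1 are not connected in the tree.

A tree decomposition must satisfy three properties: every vertex lies in some bag; for every edge, both endpoints lie together in some bag; and for every vertex, the bags containing it form a connected subtree. Here bags containing vertex 1 are not connected in the tree, so the decomposition is invalid.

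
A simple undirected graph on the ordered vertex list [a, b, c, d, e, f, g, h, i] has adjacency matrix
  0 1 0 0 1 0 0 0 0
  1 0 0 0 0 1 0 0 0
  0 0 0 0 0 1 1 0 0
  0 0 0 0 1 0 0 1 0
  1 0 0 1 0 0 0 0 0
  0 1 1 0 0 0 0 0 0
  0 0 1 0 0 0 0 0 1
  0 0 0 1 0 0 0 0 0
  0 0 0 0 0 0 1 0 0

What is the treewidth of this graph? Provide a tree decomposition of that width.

Each bag holds 2 vertices, so the decomposition has width 1, which upper-bounds the treewidth. G has an edge, so its treewidth is at least 1. Combining the bounds, tw(G) = 1.

Treewidth 1.
One optimal decomposition is:
Bags: B1 = {g, i}  B2 = {c, g}  B3 = {c, f}  B4 = {b, f}  B5 = {a, b}  B6 = {a, e}  B7 = {d, e}  B8 = {d, h}
Tree: B1–B2, B2–B3, B3–B4, B4–B5, B5–B6, B6–B7, B7–B8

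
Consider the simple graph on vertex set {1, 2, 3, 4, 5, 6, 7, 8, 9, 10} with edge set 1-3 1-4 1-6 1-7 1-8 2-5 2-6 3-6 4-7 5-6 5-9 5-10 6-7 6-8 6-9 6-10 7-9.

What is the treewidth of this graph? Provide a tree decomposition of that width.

Treewidth 2.
One optimal decomposition is:
Bags: B1 = {6, 7, 9}  B2 = {5, 6, 9}  B3 = {1, 6, 7}  B4 = {1, 3, 6}  B5 = {1, 6, 8}  B6 = {2, 5, 6}  B7 = {1, 4, 7}  B8 = {5, 6, 10}
Tree: B1–B2, B1–B3, B3–B4, B4–B5, B2–B6, B3–B7, B2–B8

The largest bag has 3 vertices, giving width 2; this decomposition certifies tw(G) ≤ 2. Conversely, {1, 4, 7} is a clique of size 3, and the vertices of any clique must share a bag in every tree decomposition; so some bag has ≥ 3 vertices and tw(G) ≥ 2. The upper and lower bounds meet at 2, so that is the treewidth.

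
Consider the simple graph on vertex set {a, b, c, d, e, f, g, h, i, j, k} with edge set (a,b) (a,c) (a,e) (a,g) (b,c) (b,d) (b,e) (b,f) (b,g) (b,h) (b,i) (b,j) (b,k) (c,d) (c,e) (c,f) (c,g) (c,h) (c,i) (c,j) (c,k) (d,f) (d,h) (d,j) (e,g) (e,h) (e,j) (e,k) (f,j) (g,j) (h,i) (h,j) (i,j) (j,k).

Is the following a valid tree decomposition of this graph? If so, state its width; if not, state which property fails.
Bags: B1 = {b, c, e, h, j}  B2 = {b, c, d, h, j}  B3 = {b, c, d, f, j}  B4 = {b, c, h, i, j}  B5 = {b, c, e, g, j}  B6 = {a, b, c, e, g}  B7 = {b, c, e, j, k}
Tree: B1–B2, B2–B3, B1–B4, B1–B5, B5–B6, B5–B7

Checking the three conditions: (i) the bags cover all of {a, b, c, d, e, f, g, h, i, j, k}; (ii) for each edge, some bag contains both endpoints; (iii) the bags containing any fixed vertex form a subtree. All hold, so the decomposition is valid with width 5 − 1 = 4.

Yes; width 4.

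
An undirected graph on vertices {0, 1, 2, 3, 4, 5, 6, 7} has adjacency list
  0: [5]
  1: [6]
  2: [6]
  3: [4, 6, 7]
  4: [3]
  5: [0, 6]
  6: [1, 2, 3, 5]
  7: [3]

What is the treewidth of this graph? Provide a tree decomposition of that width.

The largest bag has 2 vertices, giving width 1; this decomposition certifies tw(G) ≤ 1. Since G has at least one edge (e.g. 0–5), it is not an edgeless graph, so tw(G) ≥ 1. The upper and lower bounds meet at 1, so that is the treewidth.

Treewidth 1.
One such decomposition:
Bags: B1 = {0, 5}  B2 = {5, 6}  B3 = {3, 6}  B4 = {3, 7}  B5 = {2, 6}  B6 = {1, 6}  B7 = {3, 4}
Tree: B1–B2, B2–B3, B3–B4, B2–B5, B3–B6, B3–B7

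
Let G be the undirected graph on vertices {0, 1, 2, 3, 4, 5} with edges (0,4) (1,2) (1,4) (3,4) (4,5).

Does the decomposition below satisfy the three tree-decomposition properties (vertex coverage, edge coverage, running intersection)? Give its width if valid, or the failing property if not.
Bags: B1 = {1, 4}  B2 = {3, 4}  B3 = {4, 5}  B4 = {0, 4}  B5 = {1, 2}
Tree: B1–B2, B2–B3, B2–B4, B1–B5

Yes; width 1.

Vertex coverage: the bags together contain {0, 1, 2, 3, 4, 5}, the full vertex set. Edge coverage: each edge of G has both endpoints in at least one bag. Running intersection: for every vertex, the bags containing it form a connected subtree. All three properties hold, so this is a valid tree decomposition of width max|bag| − 1 = 1, and hence tw(G) ≤ 1.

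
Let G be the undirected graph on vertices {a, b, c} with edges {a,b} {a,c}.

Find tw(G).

1

A width-1 tree decomposition is:
Bags: B1 = {a, b}  B2 = {a, c}
Tree: B1–B2
The largest bag has 2 vertices, giving width 1; this decomposition certifies tw(G) ≤ 1. Since G has at least one edge (e.g. b–a), it is not an edgeless graph, so tw(G) ≥ 1. Hence tw(G) = 1 exactly.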